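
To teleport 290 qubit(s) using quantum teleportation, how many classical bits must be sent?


Quantum teleportation requires 2 classical bits per qubit teleported.
290 qubit(s) -> 2 * 290 = 580 classical bits

580


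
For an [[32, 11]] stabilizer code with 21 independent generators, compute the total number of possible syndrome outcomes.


Each stabilizer generator gives a binary (+1 or -1) measurement outcome.
With 21 independent generators:
Total syndromes = 2^21
= 2097152

2097152


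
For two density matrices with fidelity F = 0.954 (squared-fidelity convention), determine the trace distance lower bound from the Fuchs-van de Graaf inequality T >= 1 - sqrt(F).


Fuchs-van de Graaf (squared-fidelity convention): 1 - sqrt(F) <= T <= sqrt(1 - F).
Lower bound: T >= 1 - sqrt(F)
sqrt(F) = sqrt(0.954) = 0.9767
T >= 1 - 0.9767
T >= 0.0233

0.0233


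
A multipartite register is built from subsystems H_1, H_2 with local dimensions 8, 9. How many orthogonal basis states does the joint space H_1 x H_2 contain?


dim(H_1 x H_2) = 8 * 9
= 72

72


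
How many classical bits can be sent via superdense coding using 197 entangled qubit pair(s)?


Superdense coding allows 2 classical bits per shared entangled pair.
197 pair(s) -> 2 * 197 = 394 classical bits

394


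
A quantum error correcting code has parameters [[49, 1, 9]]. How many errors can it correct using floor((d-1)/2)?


Code parameters: [[49, 1, 9]], distance d = 9.
Number of correctable errors = floor((d-1)/2)
= floor((9 - 1)/2)
= floor(8/2)
= 4

4


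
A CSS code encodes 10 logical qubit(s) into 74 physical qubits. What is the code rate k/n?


Code rate R = k/n
= 10/74
= 0.1351

0.1351


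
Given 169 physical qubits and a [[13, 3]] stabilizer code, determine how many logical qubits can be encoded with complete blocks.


Each code block uses 13 physical qubits for 3 logical qubit(s).
Number of complete blocks = floor(169 / 13) = 13
Logical qubits = 13 * 3
= 39

39


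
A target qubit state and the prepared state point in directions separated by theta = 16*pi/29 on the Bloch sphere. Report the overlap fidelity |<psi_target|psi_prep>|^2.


For states separated by angle theta on Bloch sphere:
F = cos^2(theta/2)
theta = 16*pi/29 = 1.7333
theta/2 = 0.8666
cos(theta/2) = 0.6474
F = 0.4191

0.4191


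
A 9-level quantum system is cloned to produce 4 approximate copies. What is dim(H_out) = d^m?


Output space = H^(tensor 4) where dim(H) = 9
dim = 9^4
= 81 (after 2 factors)
= 729 (after 3 factors)
= 6561 (after 4 factors)
= 6561

6561


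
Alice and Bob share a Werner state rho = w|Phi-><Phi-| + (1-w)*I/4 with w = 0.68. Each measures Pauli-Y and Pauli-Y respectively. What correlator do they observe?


|Phi-> = (|00> - |11>)/sqrt(2)
For the pure Bell state, <Y_A Y_B> = +1 (Bell-state Pauli correlator).
The maximally-mixed part I/4 has tr(I/4 * P tensor P) = 0 for any traceless Pauli P.
So <Y_A Y_B>_rho = w * (+1) + (1 - w) * 0
= 0.68 * (+1)
= 0.6800

0.6800


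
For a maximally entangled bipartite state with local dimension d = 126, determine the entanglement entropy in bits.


For a maximally entangled state in d x d:
S = log2(d) = log2(126)
= 6.9773

6.9773


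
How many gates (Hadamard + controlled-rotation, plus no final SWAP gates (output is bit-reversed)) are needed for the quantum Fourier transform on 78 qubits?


Hadamard gates: 78
Controlled rotations: n*(n-1)/2 = 78*77/2 = 3003
SWAP gates: 0 (omitted)
Total = 78 + 3003
= 3081

3081


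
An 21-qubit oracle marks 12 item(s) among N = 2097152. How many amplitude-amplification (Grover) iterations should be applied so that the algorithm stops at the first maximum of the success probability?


After j Grover iterations the success probability is P(j) = sin^2((2j+1)*theta), where sin(theta) = sqrt(k/N).
N = 2^21 = 2097152, k = 12
sin(theta) = sqrt(k/N) = 0.002392079827
theta = arcsin(sqrt(k/N)) = 0.002392082108 rad
P(j) reaches its first maximum when (2j+1)*theta is as close as possible to pi/2, i.e. j = round(pi/(4*theta) - 1/2).
pi/(4*theta) - 1/2 = 327.8324
(For comparison, the common estimate pi/4 * sqrt(N/k) = 328.3328; the exact maximiser is used here.)
Optimal iterations = 328

328


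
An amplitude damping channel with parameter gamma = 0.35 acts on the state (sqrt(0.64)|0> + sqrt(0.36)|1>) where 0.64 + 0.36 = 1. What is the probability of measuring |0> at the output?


For amplitude damping with parameter gamma on state sqrt(a)|0> + sqrt(b)|1>:
alpha^2 = 0.64, beta^2 = 0.36
P(|0>) = alpha^2 + gamma * beta^2
= 0.64 + 0.35 * 0.36
= 0.64 + 0.1260
= 0.7660

0.7660


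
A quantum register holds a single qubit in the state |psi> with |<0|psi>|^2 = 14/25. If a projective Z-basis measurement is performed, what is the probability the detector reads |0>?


|alpha|^2 = 14/25 = 0.5600
|beta|^2 = 1 - 14/25 = 11/25 = 0.4400
P(|0>) = |alpha|^2 = 0.5600

0.5600


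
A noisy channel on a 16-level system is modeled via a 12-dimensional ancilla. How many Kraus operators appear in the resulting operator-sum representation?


Tracing out the environment in an orthonormal basis {|i>_E} gives Kraus operators K_i = <i|_E U |0>_E.
Number of Kraus operators = dim(H_env) = d_env
= 12

12


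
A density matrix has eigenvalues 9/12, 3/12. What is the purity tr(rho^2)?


tr(rho^2) = sum of eigenvalues squared
= (9/12)^2 + (3/12)^2
= (81 + 9) / 144
= 90/144
= 0.6250

0.6250


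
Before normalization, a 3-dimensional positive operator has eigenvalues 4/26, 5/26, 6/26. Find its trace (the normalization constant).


tr(M) = sum of eigenvalues
= 4/26 + 5/26 + 6/26
= 15/26
= 0.5769

0.5769


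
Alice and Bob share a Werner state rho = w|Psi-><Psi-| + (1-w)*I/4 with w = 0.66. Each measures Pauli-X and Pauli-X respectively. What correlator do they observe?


|Psi-> = (|01> - |10>)/sqrt(2)
For the pure Bell state, <X_A X_B> = -1 (Bell-state Pauli correlator).
The maximally-mixed part I/4 has tr(I/4 * P tensor P) = 0 for any traceless Pauli P.
So <X_A X_B>_rho = w * (-1) + (1 - w) * 0
= 0.66 * (-1)
= -0.6600

-0.6600


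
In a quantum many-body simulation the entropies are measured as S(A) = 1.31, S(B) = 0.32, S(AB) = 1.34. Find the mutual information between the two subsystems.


I(A:B) = S(A) + S(B) - S(AB)
= 1.31 + 0.32 - 1.34
= 0.2900

0.2900


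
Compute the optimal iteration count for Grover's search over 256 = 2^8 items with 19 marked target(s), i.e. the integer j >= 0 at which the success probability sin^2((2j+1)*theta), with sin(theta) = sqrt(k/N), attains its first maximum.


After j Grover iterations the success probability is P(j) = sin^2((2j+1)*theta), where sin(theta) = sqrt(k/N).
N = 2^8 = 256, k = 19
sin(theta) = sqrt(k/N) = 0.272431184
theta = arcsin(sqrt(k/N)) = 0.2759188888 rad
P(j) reaches its first maximum when (2j+1)*theta is as close as possible to pi/2, i.e. j = round(pi/(4*theta) - 1/2).
pi/(4*theta) - 1/2 = 2.3465
(For comparison, the common estimate pi/4 * sqrt(N/k) = 2.8829; the exact maximiser is used here.)
Optimal iterations = 2

2


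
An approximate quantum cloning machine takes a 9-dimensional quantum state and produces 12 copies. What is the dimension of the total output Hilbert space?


Output space = H^(tensor 12) where dim(H) = 9
dim = 9^12
= 81 (after 2 factors)
= 729 (after 3 factors)
= 6561 (after 4 factors)
= 59049 (after 5 factors)
= 531441 (after 6 factors)
= 4782969 (after 7 factors)
= 43046721 (after 8 factors)
= 387420489 (after 9 factors)
= 3486784401 (after 10 factors)
= 31381059609 (after 11 factors)
= 282429536481 (after 12 factors)
= 282429536481

282429536481


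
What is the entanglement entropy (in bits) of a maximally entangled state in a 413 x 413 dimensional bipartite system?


For a maximally entangled state in d x d:
S = log2(d) = log2(413)
= 8.6900

8.6900


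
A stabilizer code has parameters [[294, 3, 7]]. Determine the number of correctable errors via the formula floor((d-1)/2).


Code parameters: [[294, 3, 7]], distance d = 7.
Number of correctable errors = floor((d-1)/2)
= floor((7 - 1)/2)
= floor(6/2)
= 3

3


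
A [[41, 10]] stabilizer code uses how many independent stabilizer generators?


For an [[n,k]] stabilizer code:
Number of stabilizer generators = n - k
= 41 - 10
= 31

31


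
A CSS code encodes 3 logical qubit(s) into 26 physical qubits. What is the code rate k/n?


Code rate R = k/n
= 3/26
= 0.1154

0.1154


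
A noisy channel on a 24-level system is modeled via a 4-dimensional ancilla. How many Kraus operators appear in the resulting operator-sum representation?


Tracing out the environment in an orthonormal basis {|i>_E} gives Kraus operators K_i = <i|_E U |0>_E.
Number of Kraus operators = dim(H_env) = d_env
= 4

4


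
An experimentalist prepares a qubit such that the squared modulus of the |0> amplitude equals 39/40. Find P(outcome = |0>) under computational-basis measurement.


|alpha|^2 = 39/40 = 0.9750
|beta|^2 = 1 - 39/40 = 1/40 = 0.0250
P(|0>) = |alpha|^2 = 0.9750

0.9750


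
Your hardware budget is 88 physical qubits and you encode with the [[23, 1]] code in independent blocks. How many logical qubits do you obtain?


Each code block uses 23 physical qubits for 1 logical qubit(s).
Number of complete blocks = floor(88 / 23) = 3
Logical qubits = 3 * 1
= 3

3


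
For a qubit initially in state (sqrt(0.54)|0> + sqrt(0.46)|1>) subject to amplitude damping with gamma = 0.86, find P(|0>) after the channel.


For amplitude damping with parameter gamma on state sqrt(a)|0> + sqrt(b)|1>:
alpha^2 = 0.54, beta^2 = 0.46
P(|0>) = alpha^2 + gamma * beta^2
= 0.54 + 0.86 * 0.46
= 0.54 + 0.3956
= 0.9356

0.9356


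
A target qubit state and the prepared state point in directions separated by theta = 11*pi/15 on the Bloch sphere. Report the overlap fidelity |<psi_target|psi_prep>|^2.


For states separated by angle theta on Bloch sphere:
F = cos^2(theta/2)
theta = 11*pi/15 = 2.3038
theta/2 = 1.1519
cos(theta/2) = 0.4067
F = 0.1654

0.1654


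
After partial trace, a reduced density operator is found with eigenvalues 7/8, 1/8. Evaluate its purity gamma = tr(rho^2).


tr(rho^2) = sum of eigenvalues squared
= (7/8)^2 + (1/8)^2
= (49 + 1) / 64
= 50/64
= 0.7812

0.7812


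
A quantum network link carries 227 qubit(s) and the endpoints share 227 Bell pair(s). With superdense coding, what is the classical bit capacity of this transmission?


Superdense coding allows 2 classical bits per shared entangled pair.
227 pair(s) -> 2 * 227 = 454 classical bits

454


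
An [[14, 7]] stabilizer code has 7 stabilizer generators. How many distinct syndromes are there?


Each stabilizer generator gives a binary (+1 or -1) measurement outcome.
With 7 independent generators:
Total syndromes = 2^7
= 128

128


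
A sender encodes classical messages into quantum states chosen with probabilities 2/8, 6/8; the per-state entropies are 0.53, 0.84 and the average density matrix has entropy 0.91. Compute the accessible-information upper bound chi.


chi = S(rho) - sum_i p_i * S(rho_i)
Weighted entropy = 2/8 * 0.53 + 6/8 * 0.84
= 0.7625
chi = 0.91 - 0.7625
= 0.1475

0.1475


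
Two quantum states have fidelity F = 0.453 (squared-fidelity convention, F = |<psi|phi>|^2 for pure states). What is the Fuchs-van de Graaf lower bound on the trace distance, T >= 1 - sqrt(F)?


Fuchs-van de Graaf (squared-fidelity convention): 1 - sqrt(F) <= T <= sqrt(1 - F).
Lower bound: T >= 1 - sqrt(F)
sqrt(F) = sqrt(0.453) = 0.6731
T >= 1 - 0.6731
T >= 0.3269

0.3269


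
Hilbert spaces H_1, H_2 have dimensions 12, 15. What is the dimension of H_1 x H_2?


dim(H_1 x H_2) = 12 * 15
= 180

180


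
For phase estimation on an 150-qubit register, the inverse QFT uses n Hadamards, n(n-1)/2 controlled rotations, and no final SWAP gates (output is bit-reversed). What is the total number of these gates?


Hadamard gates: 150
Controlled rotations: n*(n-1)/2 = 150*149/2 = 11175
SWAP gates: 0 (omitted)
Total = 150 + 11175
= 11325

11325


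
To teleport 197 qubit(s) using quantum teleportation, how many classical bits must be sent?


Quantum teleportation requires 2 classical bits per qubit teleported.
197 qubit(s) -> 2 * 197 = 394 classical bits

394


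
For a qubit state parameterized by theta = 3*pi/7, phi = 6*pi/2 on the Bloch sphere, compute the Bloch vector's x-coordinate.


theta = 1.3464, phi = 9.4248
r_x = sin(theta)*cos(phi) = 0.9749 * -1.0000
r_x = -0.9749

-0.9749


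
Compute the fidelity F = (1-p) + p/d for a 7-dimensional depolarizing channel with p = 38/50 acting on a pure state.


F = (1-p) + p/d
= (1 - 0.7600) + 0.7600/7
= 0.2400 + 0.1086
= 0.3486

0.3486


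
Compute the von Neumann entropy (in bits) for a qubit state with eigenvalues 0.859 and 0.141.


S = -p*log2(p) - (1-p)*log2(1-p)
p = 0.8590, 1-p = 0.1410
= -0.8590 * log2(0.8590) - 0.1410 * log2(0.1410)
= -(-0.1884) - (-0.3985)
= 0.5869

0.5869


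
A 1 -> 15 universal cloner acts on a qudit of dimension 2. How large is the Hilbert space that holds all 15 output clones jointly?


Output space = H^(tensor 15) where dim(H) = 2
dim = 2^15
= 4 (after 2 factors)
= 8 (after 3 factors)
= 16 (after 4 factors)
= 32 (after 5 factors)
= 64 (after 6 factors)
= 128 (after 7 factors)
= 256 (after 8 factors)
= 512 (after 9 factors)
= 1024 (after 10 factors)
= 2048 (after 11 factors)
= 4096 (after 12 factors)
= 8192 (after 13 factors)
= 16384 (after 14 factors)
= 32768 (after 15 factors)
= 32768

32768


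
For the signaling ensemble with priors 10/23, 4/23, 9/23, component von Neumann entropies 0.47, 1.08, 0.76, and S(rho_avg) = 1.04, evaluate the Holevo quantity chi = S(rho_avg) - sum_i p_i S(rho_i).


chi = S(rho) - sum_i p_i * S(rho_i)
Weighted entropy = 10/23 * 0.47 + 4/23 * 1.08 + 9/23 * 0.76
= 0.6896
chi = 1.04 - 0.6896
= 0.3504

0.3504


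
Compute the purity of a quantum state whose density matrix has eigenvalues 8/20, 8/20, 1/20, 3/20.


tr(rho^2) = sum of eigenvalues squared
= (8/20)^2 + (8/20)^2 + (1/20)^2 + (3/20)^2
= (64 + 64 + 1 + 9) / 400
= 138/400
= 0.3450

0.3450


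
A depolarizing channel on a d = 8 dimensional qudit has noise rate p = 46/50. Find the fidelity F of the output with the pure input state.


F = (1-p) + p/d
= (1 - 0.9200) + 0.9200/8
= 0.0800 + 0.1150
= 0.1950

0.1950


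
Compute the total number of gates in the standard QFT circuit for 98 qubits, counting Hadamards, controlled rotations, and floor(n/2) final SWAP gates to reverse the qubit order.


Hadamard gates: 98
Controlled rotations: n*(n-1)/2 = 98*97/2 = 4753
SWAP gates: floor(n/2) = floor(98/2) = 49
Total = 98 + 4753 + 49
= 4900

4900


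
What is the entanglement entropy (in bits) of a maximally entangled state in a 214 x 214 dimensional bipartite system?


For a maximally entangled state in d x d:
S = log2(d) = log2(214)
= 7.7415

7.7415


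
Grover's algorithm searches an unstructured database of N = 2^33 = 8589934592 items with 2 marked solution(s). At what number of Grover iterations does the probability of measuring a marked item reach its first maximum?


After j Grover iterations the success probability is P(j) = sin^2((2j+1)*theta), where sin(theta) = sqrt(k/N).
N = 2^33 = 8589934592, k = 2
sin(theta) = sqrt(k/N) = 1.525878906e-05
theta = arcsin(sqrt(k/N)) = 1.525878906e-05 rad
P(j) reaches its first maximum when (2j+1)*theta is as close as possible to pi/2, i.e. j = round(pi/(4*theta) - 1/2).
pi/(4*theta) - 1/2 = 51471.3540
(For comparison, the common estimate pi/4 * sqrt(N/k) = 51471.8540; the exact maximiser is used here.)
Optimal iterations = 51471

51471


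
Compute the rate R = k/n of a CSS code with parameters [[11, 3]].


Code rate R = k/n
= 3/11
= 0.2727

0.2727


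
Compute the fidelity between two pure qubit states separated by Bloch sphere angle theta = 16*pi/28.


For states separated by angle theta on Bloch sphere:
F = cos^2(theta/2)
theta = 16*pi/28 = 1.7952
theta/2 = 0.8976
cos(theta/2) = 0.6235
F = 0.3887

0.3887


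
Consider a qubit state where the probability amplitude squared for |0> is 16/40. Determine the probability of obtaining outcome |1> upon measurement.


|alpha|^2 = 16/40 = 0.4000
|beta|^2 = 1 - 16/40 = 24/40 = 0.6000
P(|1>) = |beta|^2 = 0.6000

0.6000


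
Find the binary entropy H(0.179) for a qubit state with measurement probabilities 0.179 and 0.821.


S = -p*log2(p) - (1-p)*log2(1-p)
p = 0.1790, 1-p = 0.8210
= -0.1790 * log2(0.1790) - 0.8210 * log2(0.8210)
= -(-0.4443) - (-0.2336)
= 0.6779

0.6779


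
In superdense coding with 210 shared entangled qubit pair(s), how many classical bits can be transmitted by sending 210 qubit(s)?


Superdense coding allows 2 classical bits per shared entangled pair.
210 pair(s) -> 2 * 210 = 420 classical bits

420


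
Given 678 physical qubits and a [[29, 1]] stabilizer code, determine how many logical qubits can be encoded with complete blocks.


Each code block uses 29 physical qubits for 1 logical qubit(s).
Number of complete blocks = floor(678 / 29) = 23
Logical qubits = 23 * 1
= 23

23


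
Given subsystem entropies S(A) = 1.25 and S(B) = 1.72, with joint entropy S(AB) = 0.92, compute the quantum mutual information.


I(A:B) = S(A) + S(B) - S(AB)
= 1.25 + 1.72 - 0.92
= 2.0500

2.0500


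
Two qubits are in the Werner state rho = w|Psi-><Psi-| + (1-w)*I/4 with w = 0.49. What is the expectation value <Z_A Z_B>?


|Psi-> = (|01> - |10>)/sqrt(2)
For the pure Bell state, <Z_A Z_B> = -1 (Bell-state Pauli correlator).
The maximally-mixed part I/4 has tr(I/4 * P tensor P) = 0 for any traceless Pauli P.
So <Z_A Z_B>_rho = w * (-1) + (1 - w) * 0
= 0.49 * (-1)
= -0.4900

-0.4900


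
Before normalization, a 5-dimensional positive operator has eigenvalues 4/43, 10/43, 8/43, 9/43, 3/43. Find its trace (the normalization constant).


tr(M) = sum of eigenvalues
= 4/43 + 10/43 + 8/43 + 9/43 + 3/43
= 34/43
= 0.7907

0.7907


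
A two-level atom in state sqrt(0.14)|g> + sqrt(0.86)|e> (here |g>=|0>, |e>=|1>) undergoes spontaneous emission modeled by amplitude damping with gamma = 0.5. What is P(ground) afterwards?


For amplitude damping with parameter gamma on state sqrt(a)|0> + sqrt(b)|1>:
alpha^2 = 0.14, beta^2 = 0.86
P(|0>) = alpha^2 + gamma * beta^2
= 0.14 + 0.5 * 0.86
= 0.14 + 0.4300
= 0.5700

0.5700


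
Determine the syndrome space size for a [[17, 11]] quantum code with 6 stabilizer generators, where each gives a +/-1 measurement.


Each stabilizer generator gives a binary (+1 or -1) measurement outcome.
With 6 independent generators:
Total syndromes = 2^6
= 64

64


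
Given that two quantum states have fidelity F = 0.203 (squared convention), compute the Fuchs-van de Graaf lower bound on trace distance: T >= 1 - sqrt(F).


Fuchs-van de Graaf (squared-fidelity convention): 1 - sqrt(F) <= T <= sqrt(1 - F).
Lower bound: T >= 1 - sqrt(F)
sqrt(F) = sqrt(0.203) = 0.4506
T >= 1 - 0.4506
T >= 0.5494

0.5494


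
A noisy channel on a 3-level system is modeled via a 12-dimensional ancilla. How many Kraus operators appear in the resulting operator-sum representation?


Tracing out the environment in an orthonormal basis {|i>_E} gives Kraus operators K_i = <i|_E U |0>_E.
Number of Kraus operators = dim(H_env) = d_env
= 12

12


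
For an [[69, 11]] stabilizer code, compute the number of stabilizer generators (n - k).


For an [[n,k]] stabilizer code:
Number of stabilizer generators = n - k
= 69 - 11
= 58

58


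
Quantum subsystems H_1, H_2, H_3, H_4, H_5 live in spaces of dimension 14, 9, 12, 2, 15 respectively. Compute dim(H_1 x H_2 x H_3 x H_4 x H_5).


dim(H_1 x H_2 x H_3 x H_4 x H_5) = 14 * 9 * 12 * 2 * 15
= 126 * 12 * 2 * 15
= 1512 * 2 * 15
= 3024 * 15
= 45360

45360


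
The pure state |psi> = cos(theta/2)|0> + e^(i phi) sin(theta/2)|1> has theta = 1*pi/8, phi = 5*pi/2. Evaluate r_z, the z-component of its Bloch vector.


theta = 0.3927, phi = 7.8540
r_z = cos(theta) = 0.9239

0.9239


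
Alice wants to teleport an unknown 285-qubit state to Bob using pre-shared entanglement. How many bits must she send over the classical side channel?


Quantum teleportation requires 2 classical bits per qubit teleported.
285 qubit(s) -> 2 * 285 = 570 classical bits

570


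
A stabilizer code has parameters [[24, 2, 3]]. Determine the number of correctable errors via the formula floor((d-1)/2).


Code parameters: [[24, 2, 3]], distance d = 3.
Number of correctable errors = floor((d-1)/2)
= floor((3 - 1)/2)
= floor(2/2)
= 1

1


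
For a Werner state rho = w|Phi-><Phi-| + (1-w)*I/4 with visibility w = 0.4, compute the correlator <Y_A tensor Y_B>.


|Phi-> = (|00> - |11>)/sqrt(2)
For the pure Bell state, <Y_A Y_B> = +1 (Bell-state Pauli correlator).
The maximally-mixed part I/4 has tr(I/4 * P tensor P) = 0 for any traceless Pauli P.
So <Y_A Y_B>_rho = w * (+1) + (1 - w) * 0
= 0.4 * (+1)
= 0.4000

0.4000


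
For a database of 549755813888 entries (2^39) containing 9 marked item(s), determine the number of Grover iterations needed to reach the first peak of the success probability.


After j Grover iterations the success probability is P(j) = sin^2((2j+1)*theta), where sin(theta) = sqrt(k/N).
N = 2^39 = 549755813888, k = 9
sin(theta) = sqrt(k/N) = 4.046097457e-06
theta = arcsin(sqrt(k/N)) = 4.046097457e-06 rad
P(j) reaches its first maximum when (2j+1)*theta is as close as possible to pi/2, i.e. j = round(pi/(4*theta) - 1/2).
pi/(4*theta) - 1/2 = 194112.0175
(For comparison, the common estimate pi/4 * sqrt(N/k) = 194112.5175; the exact maximiser is used here.)
Optimal iterations = 194112

194112


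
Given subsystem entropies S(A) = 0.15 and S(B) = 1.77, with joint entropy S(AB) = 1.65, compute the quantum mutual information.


I(A:B) = S(A) + S(B) - S(AB)
= 0.15 + 1.77 - 1.65
= 0.2700

0.2700


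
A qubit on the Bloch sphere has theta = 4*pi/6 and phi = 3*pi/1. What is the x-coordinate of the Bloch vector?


theta = 2.0944, phi = 9.4248
r_x = sin(theta)*cos(phi) = 0.8660 * -1.0000
r_x = -0.8660

-0.8660


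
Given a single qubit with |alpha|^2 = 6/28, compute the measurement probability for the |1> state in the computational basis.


|alpha|^2 = 6/28 = 0.2143
|beta|^2 = 1 - 6/28 = 22/28 = 0.7857
P(|1>) = |beta|^2 = 0.7857

0.7857


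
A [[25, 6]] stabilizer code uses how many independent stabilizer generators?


For an [[n,k]] stabilizer code:
Number of stabilizer generators = n - k
= 25 - 6
= 19

19


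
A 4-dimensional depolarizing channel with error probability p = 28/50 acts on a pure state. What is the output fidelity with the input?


F = (1-p) + p/d
= (1 - 0.5600) + 0.5600/4
= 0.4400 + 0.1400
= 0.5800

0.5800


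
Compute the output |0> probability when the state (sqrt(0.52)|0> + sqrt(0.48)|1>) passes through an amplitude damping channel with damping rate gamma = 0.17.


For amplitude damping with parameter gamma on state sqrt(a)|0> + sqrt(b)|1>:
alpha^2 = 0.52, beta^2 = 0.48
P(|0>) = alpha^2 + gamma * beta^2
= 0.52 + 0.17 * 0.48
= 0.52 + 0.0816
= 0.6016

0.6016


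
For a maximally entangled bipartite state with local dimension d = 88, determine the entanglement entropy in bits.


For a maximally entangled state in d x d:
S = log2(d) = log2(88)
= 6.4594

6.4594


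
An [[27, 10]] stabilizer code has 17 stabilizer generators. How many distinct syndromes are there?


Each stabilizer generator gives a binary (+1 or -1) measurement outcome.
With 17 independent generators:
Total syndromes = 2^17
= 131072

131072


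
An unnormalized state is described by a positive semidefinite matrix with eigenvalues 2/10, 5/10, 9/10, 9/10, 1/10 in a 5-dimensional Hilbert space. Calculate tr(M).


tr(M) = sum of eigenvalues
= 2/10 + 5/10 + 9/10 + 9/10 + 1/10
= 26/10
= 2.6000

2.6000


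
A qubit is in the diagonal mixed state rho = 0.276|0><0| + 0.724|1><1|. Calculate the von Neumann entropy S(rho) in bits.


S = -p*log2(p) - (1-p)*log2(1-p)
p = 0.2760, 1-p = 0.7240
= -0.2760 * log2(0.2760) - 0.7240 * log2(0.7240)
= -(-0.5126) - (-0.3373)
= 0.8499

0.8499


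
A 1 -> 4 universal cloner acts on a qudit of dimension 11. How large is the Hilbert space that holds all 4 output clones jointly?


Output space = H^(tensor 4) where dim(H) = 11
dim = 11^4
= 121 (after 2 factors)
= 1331 (after 3 factors)
= 14641 (after 4 factors)
= 14641

14641


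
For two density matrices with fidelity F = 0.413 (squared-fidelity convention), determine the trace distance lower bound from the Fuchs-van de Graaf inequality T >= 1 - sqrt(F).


Fuchs-van de Graaf (squared-fidelity convention): 1 - sqrt(F) <= T <= sqrt(1 - F).
Lower bound: T >= 1 - sqrt(F)
sqrt(F) = sqrt(0.413) = 0.6427
T >= 1 - 0.6427
T >= 0.3573

0.3573


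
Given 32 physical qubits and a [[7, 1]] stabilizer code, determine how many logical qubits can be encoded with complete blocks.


Each code block uses 7 physical qubits for 1 logical qubit(s).
Number of complete blocks = floor(32 / 7) = 4
Logical qubits = 4 * 1
= 4

4


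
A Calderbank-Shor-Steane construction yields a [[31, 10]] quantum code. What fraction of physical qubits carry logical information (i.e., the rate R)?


Code rate R = k/n
= 10/31
= 0.3226

0.3226


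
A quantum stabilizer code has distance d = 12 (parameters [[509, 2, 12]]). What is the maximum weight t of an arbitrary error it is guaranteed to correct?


Code parameters: [[509, 2, 12]], distance d = 12.
Number of correctable errors = floor((d-1)/2)
= floor((12 - 1)/2)
= floor(11/2)
= 5

5


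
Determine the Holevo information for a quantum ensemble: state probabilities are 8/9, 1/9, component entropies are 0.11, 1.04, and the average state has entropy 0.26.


chi = S(rho) - sum_i p_i * S(rho_i)
Weighted entropy = 8/9 * 0.11 + 1/9 * 1.04
= 0.2133
chi = 0.26 - 0.2133
= 0.0467

0.0467


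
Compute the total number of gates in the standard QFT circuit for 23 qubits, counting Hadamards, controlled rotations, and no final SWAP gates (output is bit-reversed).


Hadamard gates: 23
Controlled rotations: n*(n-1)/2 = 23*22/2 = 253
SWAP gates: 0 (omitted)
Total = 23 + 253
= 276

276


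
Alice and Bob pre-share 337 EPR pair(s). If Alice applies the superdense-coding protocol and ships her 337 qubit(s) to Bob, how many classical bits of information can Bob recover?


Superdense coding allows 2 classical bits per shared entangled pair.
337 pair(s) -> 2 * 337 = 674 classical bits

674


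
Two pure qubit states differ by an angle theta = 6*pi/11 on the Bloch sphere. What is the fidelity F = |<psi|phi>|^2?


For states separated by angle theta on Bloch sphere:
F = cos^2(theta/2)
theta = 6*pi/11 = 1.7136
theta/2 = 0.8568
cos(theta/2) = 0.6549
F = 0.4288

0.4288


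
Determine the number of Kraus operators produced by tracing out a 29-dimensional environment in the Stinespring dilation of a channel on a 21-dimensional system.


Tracing out the environment in an orthonormal basis {|i>_E} gives Kraus operators K_i = <i|_E U |0>_E.
Number of Kraus operators = dim(H_env) = d_env
= 29

29


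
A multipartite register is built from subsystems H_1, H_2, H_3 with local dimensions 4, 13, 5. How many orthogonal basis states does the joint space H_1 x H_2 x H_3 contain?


dim(H_1 x H_2 x H_3) = 4 * 13 * 5
= 52 * 5
= 260

260


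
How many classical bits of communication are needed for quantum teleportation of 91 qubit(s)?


Quantum teleportation requires 2 classical bits per qubit teleported.
91 qubit(s) -> 2 * 91 = 182 classical bits

182


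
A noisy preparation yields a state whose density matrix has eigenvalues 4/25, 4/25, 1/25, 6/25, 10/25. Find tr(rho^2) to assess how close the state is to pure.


tr(rho^2) = sum of eigenvalues squared
= (4/25)^2 + (4/25)^2 + (1/25)^2 + (6/25)^2 + (10/25)^2
= (16 + 16 + 1 + 36 + 100) / 625
= 169/625
= 0.2704

0.2704


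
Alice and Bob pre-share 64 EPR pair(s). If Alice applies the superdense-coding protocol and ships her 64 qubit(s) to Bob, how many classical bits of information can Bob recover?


Superdense coding allows 2 classical bits per shared entangled pair.
64 pair(s) -> 2 * 64 = 128 classical bits

128


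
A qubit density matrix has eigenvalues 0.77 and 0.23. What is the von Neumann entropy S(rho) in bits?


S = -p*log2(p) - (1-p)*log2(1-p)
p = 0.7700, 1-p = 0.2300
= -0.7700 * log2(0.7700) - 0.2300 * log2(0.2300)
= -(-0.2903) - (-0.4877)
= 0.7780

0.7780


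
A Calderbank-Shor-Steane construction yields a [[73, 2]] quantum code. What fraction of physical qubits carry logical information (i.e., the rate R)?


Code rate R = k/n
= 2/73
= 0.0274

0.0274


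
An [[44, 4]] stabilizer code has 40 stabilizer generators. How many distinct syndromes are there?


Each stabilizer generator gives a binary (+1 or -1) measurement outcome.
With 40 independent generators:
Total syndromes = 2^40
= 1099511627776

1099511627776


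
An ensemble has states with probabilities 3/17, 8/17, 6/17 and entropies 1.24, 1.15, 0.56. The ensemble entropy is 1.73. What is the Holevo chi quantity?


chi = S(rho) - sum_i p_i * S(rho_i)
Weighted entropy = 3/17 * 1.24 + 8/17 * 1.15 + 6/17 * 0.56
= 0.9576
chi = 1.73 - 0.9576
= 0.7724

0.7724


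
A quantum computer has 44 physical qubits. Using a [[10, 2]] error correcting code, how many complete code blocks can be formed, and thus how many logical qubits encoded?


Each code block uses 10 physical qubits for 2 logical qubit(s).
Number of complete blocks = floor(44 / 10) = 4
Logical qubits = 4 * 2
= 8

8


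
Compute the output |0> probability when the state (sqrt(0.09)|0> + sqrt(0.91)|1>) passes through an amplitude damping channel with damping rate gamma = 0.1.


For amplitude damping with parameter gamma on state sqrt(a)|0> + sqrt(b)|1>:
alpha^2 = 0.09, beta^2 = 0.91
P(|0>) = alpha^2 + gamma * beta^2
= 0.09 + 0.1 * 0.91
= 0.09 + 0.0910
= 0.1810

0.1810


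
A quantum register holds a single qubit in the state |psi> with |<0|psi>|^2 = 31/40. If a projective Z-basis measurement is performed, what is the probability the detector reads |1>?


|alpha|^2 = 31/40 = 0.7750
|beta|^2 = 1 - 31/40 = 9/40 = 0.2250
P(|1>) = |beta|^2 = 0.2250

0.2250


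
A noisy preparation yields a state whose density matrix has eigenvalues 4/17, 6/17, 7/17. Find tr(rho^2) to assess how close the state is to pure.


tr(rho^2) = sum of eigenvalues squared
= (4/17)^2 + (6/17)^2 + (7/17)^2
= (16 + 36 + 49) / 289
= 101/289
= 0.3495

0.3495


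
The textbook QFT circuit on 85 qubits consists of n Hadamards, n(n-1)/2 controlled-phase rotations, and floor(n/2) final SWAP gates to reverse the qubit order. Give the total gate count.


Hadamard gates: 85
Controlled rotations: n*(n-1)/2 = 85*84/2 = 3570
SWAP gates: floor(n/2) = floor(85/2) = 42
Total = 85 + 3570 + 42
= 3697

3697


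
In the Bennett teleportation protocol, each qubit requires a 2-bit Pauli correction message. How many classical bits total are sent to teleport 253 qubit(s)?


Quantum teleportation requires 2 classical bits per qubit teleported.
253 qubit(s) -> 2 * 253 = 506 classical bits

506


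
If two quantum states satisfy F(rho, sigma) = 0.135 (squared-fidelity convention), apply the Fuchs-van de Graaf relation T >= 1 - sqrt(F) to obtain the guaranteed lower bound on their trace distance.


Fuchs-van de Graaf (squared-fidelity convention): 1 - sqrt(F) <= T <= sqrt(1 - F).
Lower bound: T >= 1 - sqrt(F)
sqrt(F) = sqrt(0.135) = 0.3674
T >= 1 - 0.3674
T >= 0.6326

0.6326


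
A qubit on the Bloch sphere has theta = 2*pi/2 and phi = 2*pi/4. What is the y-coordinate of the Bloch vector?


theta = 3.1416, phi = 1.5708
r_y = sin(theta)*sin(phi) = 0.0000 * 1.0000
r_y = 0.0000

0.0000


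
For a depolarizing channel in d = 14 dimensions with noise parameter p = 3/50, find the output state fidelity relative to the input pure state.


F = (1-p) + p/d
= (1 - 0.0600) + 0.0600/14
= 0.9400 + 0.0043
= 0.9443

0.9443


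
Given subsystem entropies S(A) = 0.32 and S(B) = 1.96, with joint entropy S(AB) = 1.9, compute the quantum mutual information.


I(A:B) = S(A) + S(B) - S(AB)
= 0.32 + 1.96 - 1.9
= 0.3800

0.3800


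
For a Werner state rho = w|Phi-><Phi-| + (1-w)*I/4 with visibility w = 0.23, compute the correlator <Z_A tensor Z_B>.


|Phi-> = (|00> - |11>)/sqrt(2)
For the pure Bell state, <Z_A Z_B> = +1 (Bell-state Pauli correlator).
The maximally-mixed part I/4 has tr(I/4 * P tensor P) = 0 for any traceless Pauli P.
So <Z_A Z_B>_rho = w * (+1) + (1 - w) * 0
= 0.23 * (+1)
= 0.2300

0.2300


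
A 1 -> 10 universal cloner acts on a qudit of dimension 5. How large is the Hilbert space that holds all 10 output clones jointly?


Output space = H^(tensor 10) where dim(H) = 5
dim = 5^10
= 25 (after 2 factors)
= 125 (after 3 factors)
= 625 (after 4 factors)
= 3125 (after 5 factors)
= 15625 (after 6 factors)
= 78125 (after 7 factors)
= 390625 (after 8 factors)
= 1953125 (after 9 factors)
= 9765625 (after 10 factors)
= 9765625

9765625


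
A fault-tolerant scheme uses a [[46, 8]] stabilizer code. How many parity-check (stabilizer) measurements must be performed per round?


For an [[n,k]] stabilizer code:
Number of stabilizer generators = n - k
= 46 - 8
= 38

38


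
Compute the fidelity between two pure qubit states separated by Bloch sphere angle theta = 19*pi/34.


For states separated by angle theta on Bloch sphere:
F = cos^2(theta/2)
theta = 19*pi/34 = 1.7556
theta/2 = 0.8778
cos(theta/2) = 0.6388
F = 0.4081

0.4081


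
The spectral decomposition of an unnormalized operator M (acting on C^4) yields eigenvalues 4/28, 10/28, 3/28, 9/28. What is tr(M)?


tr(M) = sum of eigenvalues
= 4/28 + 10/28 + 3/28 + 9/28
= 26/28
= 0.9286

0.9286


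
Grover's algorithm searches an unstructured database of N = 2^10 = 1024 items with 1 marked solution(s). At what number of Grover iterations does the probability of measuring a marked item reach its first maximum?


After j Grover iterations the success probability is P(j) = sin^2((2j+1)*theta), where sin(theta) = sqrt(k/N).
N = 2^10 = 1024, k = 1
sin(theta) = sqrt(k/N) = 0.03125
theta = arcsin(sqrt(k/N)) = 0.0312550885 rad
P(j) reaches its first maximum when (2j+1)*theta is as close as possible to pi/2, i.e. j = round(pi/(4*theta) - 1/2).
pi/(4*theta) - 1/2 = 24.6286
(For comparison, the common estimate pi/4 * sqrt(N/k) = 25.1327; the exact maximiser is used here.)
Optimal iterations = 25

25


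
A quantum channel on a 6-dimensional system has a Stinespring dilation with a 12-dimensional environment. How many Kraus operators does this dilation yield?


Tracing out the environment in an orthonormal basis {|i>_E} gives Kraus operators K_i = <i|_E U |0>_E.
Number of Kraus operators = dim(H_env) = d_env
= 12

12


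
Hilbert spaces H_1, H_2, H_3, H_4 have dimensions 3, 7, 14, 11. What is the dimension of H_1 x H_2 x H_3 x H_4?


dim(H_1 x H_2 x H_3 x H_4) = 3 * 7 * 14 * 11
= 21 * 14 * 11
= 294 * 11
= 3234

3234


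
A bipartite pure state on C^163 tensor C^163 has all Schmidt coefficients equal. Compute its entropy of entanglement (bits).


For a maximally entangled state in d x d:
S = log2(d) = log2(163)
= 7.3487

7.3487


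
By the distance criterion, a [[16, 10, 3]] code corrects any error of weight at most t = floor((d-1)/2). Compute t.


Code parameters: [[16, 10, 3]], distance d = 3.
Number of correctable errors = floor((d-1)/2)
= floor((3 - 1)/2)
= floor(2/2)
= 1

1


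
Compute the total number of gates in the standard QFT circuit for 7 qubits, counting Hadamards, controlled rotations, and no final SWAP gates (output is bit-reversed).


Hadamard gates: 7
Controlled rotations: n*(n-1)/2 = 7*6/2 = 21
SWAP gates: 0 (omitted)
Total = 7 + 21
= 28

28


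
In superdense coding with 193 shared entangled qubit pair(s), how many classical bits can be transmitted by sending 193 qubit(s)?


Superdense coding allows 2 classical bits per shared entangled pair.
193 pair(s) -> 2 * 193 = 386 classical bits

386


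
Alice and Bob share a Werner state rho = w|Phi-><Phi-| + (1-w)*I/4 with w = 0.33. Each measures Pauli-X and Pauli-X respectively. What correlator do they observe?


|Phi-> = (|00> - |11>)/sqrt(2)
For the pure Bell state, <X_A X_B> = -1 (Bell-state Pauli correlator).
The maximally-mixed part I/4 has tr(I/4 * P tensor P) = 0 for any traceless Pauli P.
So <X_A X_B>_rho = w * (-1) + (1 - w) * 0
= 0.33 * (-1)
= -0.3300

-0.3300


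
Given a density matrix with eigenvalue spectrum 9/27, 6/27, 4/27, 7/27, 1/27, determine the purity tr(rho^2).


tr(rho^2) = sum of eigenvalues squared
= (9/27)^2 + (6/27)^2 + (4/27)^2 + (7/27)^2 + (1/27)^2
= (81 + 36 + 16 + 49 + 1) / 729
= 183/729
= 0.2510

0.2510


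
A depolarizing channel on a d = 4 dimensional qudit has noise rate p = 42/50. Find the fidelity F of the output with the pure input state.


F = (1-p) + p/d
= (1 - 0.8400) + 0.8400/4
= 0.1600 + 0.2100
= 0.3700

0.3700


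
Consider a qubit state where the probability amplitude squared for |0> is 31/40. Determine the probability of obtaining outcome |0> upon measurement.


|alpha|^2 = 31/40 = 0.7750
|beta|^2 = 1 - 31/40 = 9/40 = 0.2250
P(|0>) = |alpha|^2 = 0.7750

0.7750


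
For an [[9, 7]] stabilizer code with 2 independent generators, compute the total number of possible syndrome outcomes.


Each stabilizer generator gives a binary (+1 or -1) measurement outcome.
With 2 independent generators:
Total syndromes = 2^2
= 4

4


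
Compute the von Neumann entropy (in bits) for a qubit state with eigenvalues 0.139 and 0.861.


S = -p*log2(p) - (1-p)*log2(1-p)
p = 0.1390, 1-p = 0.8610
= -0.1390 * log2(0.1390) - 0.8610 * log2(0.8610)
= -(-0.3957) - (-0.1859)
= 0.5816

0.5816


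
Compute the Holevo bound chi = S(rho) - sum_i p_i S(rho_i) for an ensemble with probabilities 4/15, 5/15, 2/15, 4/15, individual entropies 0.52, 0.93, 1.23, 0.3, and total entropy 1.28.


chi = S(rho) - sum_i p_i * S(rho_i)
Weighted entropy = 4/15 * 0.52 + 5/15 * 0.93 + 2/15 * 1.23 + 4/15 * 0.3
= 0.6927
chi = 1.28 - 0.6927
= 0.5873

0.5873


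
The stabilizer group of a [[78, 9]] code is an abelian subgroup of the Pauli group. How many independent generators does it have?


For an [[n,k]] stabilizer code:
Number of stabilizer generators = n - k
= 78 - 9
= 69

69


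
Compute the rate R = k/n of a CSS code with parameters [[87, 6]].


Code rate R = k/n
= 6/87
= 0.0690

0.0690


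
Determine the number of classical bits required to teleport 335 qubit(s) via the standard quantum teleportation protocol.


Quantum teleportation requires 2 classical bits per qubit teleported.
335 qubit(s) -> 2 * 335 = 670 classical bits

670


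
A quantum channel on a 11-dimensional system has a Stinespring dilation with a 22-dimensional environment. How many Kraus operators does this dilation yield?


Tracing out the environment in an orthonormal basis {|i>_E} gives Kraus operators K_i = <i|_E U |0>_E.
Number of Kraus operators = dim(H_env) = d_env
= 22

22


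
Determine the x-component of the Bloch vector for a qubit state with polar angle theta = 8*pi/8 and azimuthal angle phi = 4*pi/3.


theta = 3.1416, phi = 4.1888
r_x = sin(theta)*cos(phi) = 0.0000 * -0.5000
r_x = 0.0000

0.0000


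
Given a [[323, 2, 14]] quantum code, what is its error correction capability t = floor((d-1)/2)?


Code parameters: [[323, 2, 14]], distance d = 14.
Number of correctable errors = floor((d-1)/2)
= floor((14 - 1)/2)
= floor(13/2)
= 6

6


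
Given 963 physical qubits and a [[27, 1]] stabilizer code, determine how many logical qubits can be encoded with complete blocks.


Each code block uses 27 physical qubits for 1 logical qubit(s).
Number of complete blocks = floor(963 / 27) = 35
Logical qubits = 35 * 1
= 35

35


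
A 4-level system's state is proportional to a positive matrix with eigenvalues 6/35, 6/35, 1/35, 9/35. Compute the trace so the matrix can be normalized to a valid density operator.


tr(M) = sum of eigenvalues
= 6/35 + 6/35 + 1/35 + 9/35
= 22/35
= 0.6286

0.6286
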